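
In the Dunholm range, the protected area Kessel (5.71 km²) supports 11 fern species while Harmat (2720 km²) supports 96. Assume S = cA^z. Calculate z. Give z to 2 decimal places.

Taking logs: ln S = ln c + z ln A, so z = (ln S₂ − ln S₁)/(ln A₂ − ln A₁).
z = ln(96/11) / ln(2720/5.71) = ln(8.727) / ln(476.4) = 2.1665 / 6.1662 = 0.3513

0.35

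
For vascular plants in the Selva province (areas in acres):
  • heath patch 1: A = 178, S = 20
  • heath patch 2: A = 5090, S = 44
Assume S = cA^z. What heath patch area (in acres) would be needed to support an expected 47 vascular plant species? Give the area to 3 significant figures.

z = ln(44/20) / ln(5090/178) = 0.7885 / 3.3532 = 0.2351
c = 20 / 178^0.2351 = 20 / 3.382 = 5.914
A = (47/5.914)^(1/0.2351) ⇒ ln A = ln(7.947)/0.2351 = 8.8155
A = e^8.8155 ≈ 6738 acres

6740 acres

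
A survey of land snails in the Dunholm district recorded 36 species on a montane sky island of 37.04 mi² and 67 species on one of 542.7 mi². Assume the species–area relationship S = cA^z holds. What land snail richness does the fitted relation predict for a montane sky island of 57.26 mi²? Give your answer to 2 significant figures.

40

z = ln(67/36) / ln(542.7/37.04) = 0.6212 / 2.6846 = 0.2314
c = 36 / 37.04^0.2314 = 36 / 2.307 = 15.61
S₃ = 15.61 × 57.26^0.2314 = 15.61 × 2.551 ≈ 39.82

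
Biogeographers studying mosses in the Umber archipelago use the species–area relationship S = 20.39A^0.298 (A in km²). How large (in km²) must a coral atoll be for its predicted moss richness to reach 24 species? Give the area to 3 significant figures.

24 = 20.39 × A^0.298  ⇒  A^0.298 = 24/20.39 = 1.177
ln A = ln(1.177) / 0.298 = 0.1630 / 0.298 = 0.5470
A = e^0.5470 ≈ 1.728 km²

1.73 km²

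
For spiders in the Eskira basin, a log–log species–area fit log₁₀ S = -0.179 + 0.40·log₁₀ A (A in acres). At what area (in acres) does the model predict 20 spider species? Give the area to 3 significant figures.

5010 acres

20 = 0.6622 × A^0.4  ⇒  A^0.4 = 20/0.6622 = 30.2
ln A = ln(30.2) / 0.4 = 3.4079 / 0.4 = 8.5197
A = e^8.5197 ≈ 5013 acres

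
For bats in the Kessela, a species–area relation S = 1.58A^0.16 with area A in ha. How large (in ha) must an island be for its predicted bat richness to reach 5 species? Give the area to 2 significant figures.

1300 ha

5 = 1.58 × A^0.16  ⇒  A^0.16 = 5/1.58 = 3.165
ln A = ln(3.165) / 0.16 = 1.1520 / 0.16 = 7.2001
A = e^7.2001 ≈ 1340 ha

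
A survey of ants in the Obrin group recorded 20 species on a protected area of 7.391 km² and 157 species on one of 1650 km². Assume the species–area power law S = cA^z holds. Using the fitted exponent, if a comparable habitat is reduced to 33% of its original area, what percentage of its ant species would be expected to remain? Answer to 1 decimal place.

z = ln(157/20) / ln(1650/7.391) = 2.0605 / 5.4083 = 0.3810
S_new/S_old = (A_new/A_old)^z = 0.33^0.3810 = exp(0.3810 × -1.1087) = 0.6555

65.5%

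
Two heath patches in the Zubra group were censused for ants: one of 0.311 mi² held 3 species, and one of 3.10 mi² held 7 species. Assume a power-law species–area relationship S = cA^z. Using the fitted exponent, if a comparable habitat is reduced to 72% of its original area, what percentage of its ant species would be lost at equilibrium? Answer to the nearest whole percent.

11%

z = ln(7/3) / ln(3.1/0.311) = 0.8473 / 2.2994 = 0.3685
S_new/S_old = (A_new/A_old)^z = 0.72^0.3685 = exp(0.3685 × -0.3285) = 0.886
Fraction lost = 1 − 0.886 = 0.114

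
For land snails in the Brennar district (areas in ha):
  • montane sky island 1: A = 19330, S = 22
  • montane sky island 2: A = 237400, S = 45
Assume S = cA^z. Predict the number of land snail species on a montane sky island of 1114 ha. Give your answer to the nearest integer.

10

z = ln(45/22) / ln(237400/19330) = 0.7156 / 2.5081 = 0.2853
c = 22 / 19330^0.2853 = 22 / 16.71 = 1.317
S₃ = 1.317 × 1114^0.2853 = 1.317 × 7.402 ≈ 9.746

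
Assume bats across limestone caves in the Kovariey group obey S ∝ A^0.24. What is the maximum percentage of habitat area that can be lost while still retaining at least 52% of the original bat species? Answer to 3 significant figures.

93.4%

Need (A_new/A_old)^0.24 = 0.52, so A_new/A_old = 0.52^(1/0.24) = 0.52^4.167
ln(A_new/A_old) = ln 0.52 / 0.24 = -0.6539 / 0.24 = -2.7247
A_new/A_old = e^-2.7247 ≈ 0.06557
Fraction that can be lost = 1 − 0.06557 = 0.9344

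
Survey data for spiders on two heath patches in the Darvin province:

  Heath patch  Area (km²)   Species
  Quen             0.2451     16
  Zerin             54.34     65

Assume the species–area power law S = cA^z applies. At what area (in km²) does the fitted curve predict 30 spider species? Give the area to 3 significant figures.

z = ln(65/16) / ln(54.34/0.2451) = 1.4018 / 5.4013 = 0.2595
c = 16 / 0.2451^0.2595 = 16 / 0.6943 = 23.05
A = (30/23.05)^(1/0.2595) ⇒ ln A = ln(1.302)/0.2595 = 1.0160
A = e^1.0160 ≈ 2.762 km²

2.76 km²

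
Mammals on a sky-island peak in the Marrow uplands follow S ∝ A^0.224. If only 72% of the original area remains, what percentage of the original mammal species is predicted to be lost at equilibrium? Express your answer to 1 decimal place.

S_new/S_old = (A_new/A_old)^z = 0.72^0.224
= exp(0.224 × ln 0.72) = exp(0.224 × -0.3285) = exp(-0.0736) ≈ 0.9291
Fraction lost = 1 − 0.9291 = 0.07094

7.1%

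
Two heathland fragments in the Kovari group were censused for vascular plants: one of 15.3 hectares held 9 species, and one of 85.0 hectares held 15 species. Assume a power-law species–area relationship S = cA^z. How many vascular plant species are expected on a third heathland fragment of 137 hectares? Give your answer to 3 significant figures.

z = ln(15/9) / ln(85/15.3) = 0.5108 / 1.7148 = 0.2979
c = 9 / 15.3^0.2979 = 9 / 2.254 = 3.993
S₃ = 3.993 × 137^0.2979 = 3.993 × 4.33 ≈ 17.29

17.3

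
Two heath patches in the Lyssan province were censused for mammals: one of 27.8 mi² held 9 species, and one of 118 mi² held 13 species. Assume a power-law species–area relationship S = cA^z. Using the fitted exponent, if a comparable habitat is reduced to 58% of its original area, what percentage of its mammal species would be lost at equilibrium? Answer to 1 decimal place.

12.9%

z = ln(13/9) / ln(118/27.8) = 0.3677 / 1.4456 = 0.2544
S_new/S_old = (A_new/A_old)^z = 0.58^0.2544 = exp(0.2544 × -0.5447) = 0.8706
Fraction lost = 1 − 0.8706 = 0.1294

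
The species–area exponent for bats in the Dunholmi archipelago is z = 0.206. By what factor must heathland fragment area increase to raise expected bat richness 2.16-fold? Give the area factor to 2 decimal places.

(A₂/A₁)^0.206 = 2.16, so A₂/A₁ = 2.16^(1/0.206) = 2.16^4.854
ln(A₂/A₁) = ln 2.16 / 0.206 = 0.7701 / 0.206 = 3.7384
A₂/A₁ = e^3.7384 ≈ 42.03

42.03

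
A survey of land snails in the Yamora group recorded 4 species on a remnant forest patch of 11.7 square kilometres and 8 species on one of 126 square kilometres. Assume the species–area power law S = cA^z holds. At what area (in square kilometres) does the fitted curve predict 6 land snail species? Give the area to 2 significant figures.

47 square kilometres

z = ln(8/4) / ln(126/11.7) = 0.6931 / 2.3767 = 0.2916
c = 4 / 11.7^0.2916 = 4 / 2.049 = 1.952
A = (6/1.952)^(1/0.2916) ⇒ ln A = ln(3.073)/0.2916 = 3.8499
A = e^3.8499 ≈ 46.99 square kilometres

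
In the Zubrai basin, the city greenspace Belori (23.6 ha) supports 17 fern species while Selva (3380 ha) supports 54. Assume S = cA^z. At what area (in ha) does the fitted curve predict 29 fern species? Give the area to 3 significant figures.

z = ln(54/17) / ln(3380/23.6) = 1.1558 / 4.9644 = 0.2328
c = 17 / 23.6^0.2328 = 17 / 2.088 = 8.144
A = (29/8.144)^(1/0.2328) ⇒ ln A = ln(3.561)/0.2328 = 5.4553
A = e^5.4553 ≈ 234 ha

234 ha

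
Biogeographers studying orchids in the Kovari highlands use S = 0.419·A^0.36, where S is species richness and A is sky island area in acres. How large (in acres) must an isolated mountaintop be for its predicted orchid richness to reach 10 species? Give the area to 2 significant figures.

6700 acres

10 = 0.419 × A^0.36  ⇒  A^0.36 = 10/0.419 = 23.87
ln A = ln(23.87) / 0.36 = 3.1725 / 0.36 = 8.8124
A = e^8.8124 ≈ 6717 acres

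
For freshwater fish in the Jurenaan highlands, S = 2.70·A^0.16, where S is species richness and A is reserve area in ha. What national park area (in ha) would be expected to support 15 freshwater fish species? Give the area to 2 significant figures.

45000 ha

15 = 2.7 × A^0.16  ⇒  A^0.16 = 15/2.7 = 5.556
ln A = ln(5.556) / 0.16 = 1.7148 / 0.16 = 10.7175
A = e^10.7175 ≈ 45138 ha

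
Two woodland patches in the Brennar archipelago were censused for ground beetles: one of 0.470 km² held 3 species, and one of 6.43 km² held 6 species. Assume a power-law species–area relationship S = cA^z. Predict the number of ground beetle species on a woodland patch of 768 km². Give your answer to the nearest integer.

z = ln(6/3) / ln(6.43/0.47) = 0.6931 / 2.6160 = 0.2650
c = 3 / 0.47^0.2650 = 3 / 0.8187 = 3.664
S₃ = 3.664 × 768^0.2650 = 3.664 × 5.815 ≈ 21.31

21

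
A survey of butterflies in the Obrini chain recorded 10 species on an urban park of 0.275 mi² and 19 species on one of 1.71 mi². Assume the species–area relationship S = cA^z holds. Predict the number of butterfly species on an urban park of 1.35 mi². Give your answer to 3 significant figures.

z = ln(19/10) / ln(1.71/0.275) = 0.6419 / 1.8275 = 0.3512
c = 10 / 0.275^0.3512 = 10 / 0.6354 = 15.74
S₃ = 15.74 × 1.35^0.3512 = 15.74 × 1.111 ≈ 17.49

17.5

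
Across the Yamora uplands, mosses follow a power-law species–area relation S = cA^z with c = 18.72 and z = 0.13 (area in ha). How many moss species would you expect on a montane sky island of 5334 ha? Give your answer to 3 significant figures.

S = 18.72 × 5334^0.13
ln S = ln 18.72 + 0.13 × ln 5334 = 2.9296 + 0.13 × 8.5819 = 4.0452
S = e^4.0452 ≈ 57.12

57.1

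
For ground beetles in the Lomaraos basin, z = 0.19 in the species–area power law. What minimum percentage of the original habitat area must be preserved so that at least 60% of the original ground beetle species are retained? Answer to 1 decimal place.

Need (A_new/A_old)^0.19 = 0.6, so A_new/A_old = 0.6^(1/0.19) = 0.6^5.263
ln(A_new/A_old) = ln 0.6 / 0.19 = -0.5108 / 0.19 = -2.6886
A_new/A_old = e^-2.6886 ≈ 0.06798

6.8%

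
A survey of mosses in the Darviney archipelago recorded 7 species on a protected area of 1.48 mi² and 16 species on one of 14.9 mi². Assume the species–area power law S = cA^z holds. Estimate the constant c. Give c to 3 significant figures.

6.08

z = ln(S₂/S₁) / ln(A₂/A₁) = ln(16/7) / ln(14.9/1.48) = 0.8267 / 2.3093 = 0.3580
c = S₁ / A₁^z = 7 / 1.48^0.3580 = 7 / 1.151 = 6.083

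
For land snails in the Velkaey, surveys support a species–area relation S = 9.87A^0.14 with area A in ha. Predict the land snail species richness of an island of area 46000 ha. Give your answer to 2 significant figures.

S = 9.87 × 46000^0.14 = 9.87 × 4.496 ≈ 44.37

44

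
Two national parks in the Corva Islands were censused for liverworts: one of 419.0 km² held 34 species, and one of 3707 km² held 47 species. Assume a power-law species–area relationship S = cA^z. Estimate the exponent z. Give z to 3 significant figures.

Taking logs: ln S = ln c + z ln A, so z = (ln S₂ − ln S₁)/(ln A₂ − ln A₁).
z = ln(47/34) / ln(3707/419) = ln(1.382) / ln(8.847) = 0.3238 / 2.1801 = 0.1485

0.149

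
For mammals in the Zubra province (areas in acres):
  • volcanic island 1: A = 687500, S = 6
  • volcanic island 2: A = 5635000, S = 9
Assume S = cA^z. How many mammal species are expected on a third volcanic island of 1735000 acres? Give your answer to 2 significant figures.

z = ln(9/6) / ln(5635000/687500) = 0.4055 / 2.1037 = 0.1927
c = 6 / 687500^0.1927 = 6 / 13.34 = 0.4499
S₃ = 0.4499 × 1735000^0.1927 = 0.4499 × 15.94 ≈ 7.172

7.2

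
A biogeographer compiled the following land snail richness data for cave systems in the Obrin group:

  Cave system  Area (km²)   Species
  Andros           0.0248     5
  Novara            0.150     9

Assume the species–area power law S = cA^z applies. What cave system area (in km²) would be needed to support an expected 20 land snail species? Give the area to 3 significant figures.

z = ln(9/5) / ln(0.15/0.0248) = 0.5878 / 1.7998 = 0.3266
c = 5 / 0.0248^0.3266 = 5 / 0.299 = 16.72
A = (20/16.72)^(1/0.3266) ⇒ ln A = ln(1.196)/0.3266 = 0.5479
A = e^0.5479 ≈ 1.73 km²

1.73 km²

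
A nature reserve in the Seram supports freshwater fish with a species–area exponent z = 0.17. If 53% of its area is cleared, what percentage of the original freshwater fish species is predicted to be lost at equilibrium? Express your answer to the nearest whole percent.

S_new/S_old = (A_new/A_old)^z = 0.47^0.17
= exp(0.17 × ln 0.47) = exp(0.17 × -0.7550) = exp(-0.1284) ≈ 0.8795
Fraction lost = 1 − 0.8795 = 0.1205

12%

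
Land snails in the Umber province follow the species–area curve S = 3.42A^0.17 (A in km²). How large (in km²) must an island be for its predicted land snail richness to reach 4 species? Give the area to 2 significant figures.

4 = 3.42 × A^0.17  ⇒  A^0.17 = 4/3.42 = 1.17
ln A = ln(1.17) / 0.17 = 0.1567 / 0.17 = 0.9215
A = e^0.9215 ≈ 2.513 km²

2.5 km²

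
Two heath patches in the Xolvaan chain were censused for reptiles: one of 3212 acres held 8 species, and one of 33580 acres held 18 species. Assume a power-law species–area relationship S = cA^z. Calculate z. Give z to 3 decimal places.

Taking logs: ln S = ln c + z ln A, so z = (ln S₂ − ln S₁)/(ln A₂ − ln A₁).
z = ln(18/8) / ln(33580/3212) = ln(2.25) / ln(10.45) = 0.8109 / 2.3470 = 0.3455

0.346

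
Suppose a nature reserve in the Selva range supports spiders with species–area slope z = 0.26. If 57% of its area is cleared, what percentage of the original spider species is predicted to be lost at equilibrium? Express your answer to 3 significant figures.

19.7%

S_new/S_old = (A_new/A_old)^z = 0.43^0.26
= exp(0.26 × ln 0.43) = exp(0.26 × -0.8440) = exp(-0.2194) ≈ 0.803
Fraction lost = 1 − 0.803 = 0.197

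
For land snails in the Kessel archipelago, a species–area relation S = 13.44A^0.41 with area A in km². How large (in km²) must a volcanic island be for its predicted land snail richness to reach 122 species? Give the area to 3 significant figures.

217 km²

122 = 13.44 × A^0.41  ⇒  A^0.41 = 122/13.44 = 9.077
ln A = ln(9.077) / 0.41 = 2.2058 / 0.41 = 5.3800
A = e^5.3800 ≈ 217 km²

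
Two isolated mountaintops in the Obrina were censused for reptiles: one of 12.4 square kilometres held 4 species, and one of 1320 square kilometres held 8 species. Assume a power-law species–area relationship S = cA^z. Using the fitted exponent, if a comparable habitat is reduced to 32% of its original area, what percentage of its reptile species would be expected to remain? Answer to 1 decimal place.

84.4%

z = ln(8/4) / ln(1320/12.4) = 0.6931 / 4.6677 = 0.1485
S_new/S_old = (A_new/A_old)^z = 0.32^0.1485 = exp(0.1485 × -1.1394) = 0.8443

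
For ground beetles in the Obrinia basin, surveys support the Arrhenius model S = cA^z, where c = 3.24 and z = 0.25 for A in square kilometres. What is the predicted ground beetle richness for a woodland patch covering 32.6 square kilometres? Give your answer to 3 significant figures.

7.74

S = 3.24 × 32.6^0.25
ln S = ln 3.24 + 0.25 × ln 32.6 = 1.1756 + 0.25 × 3.4843 = 2.0467
S = e^2.0467 ≈ 7.742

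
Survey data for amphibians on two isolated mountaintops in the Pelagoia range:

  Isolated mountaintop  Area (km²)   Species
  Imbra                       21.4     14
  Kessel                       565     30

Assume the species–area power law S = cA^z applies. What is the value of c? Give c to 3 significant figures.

6.86

z = ln(S₂/S₁) / ln(A₂/A₁) = ln(30/14) / ln(565/21.4) = 0.7621 / 3.2734 = 0.2328
c = S₁ / A₁^z = 14 / 21.4^0.2328 = 14 / 2.041 = 6.861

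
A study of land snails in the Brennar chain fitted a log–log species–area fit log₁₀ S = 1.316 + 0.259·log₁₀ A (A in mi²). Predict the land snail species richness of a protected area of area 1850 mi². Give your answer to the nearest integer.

S = 20.7 × 1850^0.259
ln S = ln 20.7 + 0.259 × ln 1850 = 3.0302 + 0.259 × 7.5229 = 4.9786
S = e^4.9786 ≈ 145.3

145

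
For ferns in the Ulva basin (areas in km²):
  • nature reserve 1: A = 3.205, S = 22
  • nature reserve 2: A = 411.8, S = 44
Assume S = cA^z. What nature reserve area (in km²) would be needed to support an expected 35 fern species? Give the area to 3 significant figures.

82.9 km²

z = ln(44/22) / ln(411.8/3.205) = 0.6931 / 4.8558 = 0.1427
c = 22 / 3.205^0.1427 = 22 / 1.181 = 18.63
A = (35/18.63)^(1/0.1427) ⇒ ln A = ln(1.879)/0.1427 = 4.4174
A = e^4.4174 ≈ 82.88 km²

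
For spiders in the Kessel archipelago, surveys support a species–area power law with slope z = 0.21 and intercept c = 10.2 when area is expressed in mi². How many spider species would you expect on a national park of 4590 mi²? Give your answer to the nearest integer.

S = 10.2 × 4590^0.21
ln S = ln 10.2 + 0.21 × ln 4590 = 2.3224 + 0.21 × 8.4316 = 4.0930
S = e^4.0930 ≈ 59.92

60 species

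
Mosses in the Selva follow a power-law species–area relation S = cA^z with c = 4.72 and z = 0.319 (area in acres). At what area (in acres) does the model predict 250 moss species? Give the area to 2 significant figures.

250 = 4.72 × A^0.319  ⇒  A^0.319 = 250/4.72 = 52.97
ln A = ln(52.97) / 0.319 = 3.9697 / 0.319 = 12.4441
A = e^12.4441 ≈ 253736 acres

250000 acres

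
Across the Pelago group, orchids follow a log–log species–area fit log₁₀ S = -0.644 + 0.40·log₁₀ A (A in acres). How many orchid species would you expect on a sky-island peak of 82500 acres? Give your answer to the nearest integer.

21

S = 0.227 × 82500^0.4
ln S = ln 0.227 + 0.4 × ln 82500 = -1.4829 + 0.4 × 11.3206 = 3.0454
S = e^3.0454 ≈ 21.02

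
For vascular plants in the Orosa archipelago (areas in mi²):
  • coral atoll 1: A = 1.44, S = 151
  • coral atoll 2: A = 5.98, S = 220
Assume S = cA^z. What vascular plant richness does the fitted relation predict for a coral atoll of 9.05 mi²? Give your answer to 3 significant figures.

z = ln(220/151) / ln(5.98/1.44) = 0.3763 / 1.4238 = 0.2643
c = 151 / 1.44^0.2643 = 151 / 1.101 = 137.1
S₃ = 137.1 × 9.05^0.2643 = 137.1 × 1.79 ≈ 245.5

245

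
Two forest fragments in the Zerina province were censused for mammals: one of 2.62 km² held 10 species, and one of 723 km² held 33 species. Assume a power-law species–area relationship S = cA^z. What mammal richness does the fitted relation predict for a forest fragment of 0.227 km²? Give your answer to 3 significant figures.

5.95

z = ln(33/10) / ln(723/2.62) = 1.1939 / 5.6202 = 0.2124
c = 10 / 2.62^0.2124 = 10 / 1.227 = 8.15
S₃ = 8.15 × 0.227^0.2124 = 8.15 × 0.7298 ≈ 5.948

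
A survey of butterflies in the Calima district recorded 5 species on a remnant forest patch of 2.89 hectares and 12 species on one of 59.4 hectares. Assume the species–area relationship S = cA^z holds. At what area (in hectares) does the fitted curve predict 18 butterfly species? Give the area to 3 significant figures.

z = ln(12/5) / ln(59.4/2.89) = 0.8755 / 3.0230 = 0.2896
c = 5 / 2.89^0.2896 = 5 / 1.36 = 3.677
A = (18/3.677)^(1/0.2896) ⇒ ln A = ln(4.895)/0.2896 = 5.4844
A = e^5.4844 ≈ 240.9 hectares

241 hectares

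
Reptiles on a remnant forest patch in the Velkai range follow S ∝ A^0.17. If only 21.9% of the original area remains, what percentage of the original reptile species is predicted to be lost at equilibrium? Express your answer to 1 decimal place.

S_new/S_old = (A_new/A_old)^z = 0.219^0.17
= exp(0.17 × ln 0.219) = exp(0.17 × -1.5187) = exp(-0.2582) ≈ 0.7725
Fraction lost = 1 − 0.7725 = 0.2275

22.8%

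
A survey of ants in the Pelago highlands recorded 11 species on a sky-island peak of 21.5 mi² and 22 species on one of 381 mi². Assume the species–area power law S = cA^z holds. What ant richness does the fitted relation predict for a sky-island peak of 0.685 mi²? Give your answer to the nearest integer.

5

z = ln(22/11) / ln(381/21.5) = 0.6931 / 2.8747 = 0.2411
c = 11 / 21.5^0.2411 = 11 / 2.095 = 5.25
S₃ = 5.25 × 0.685^0.2411 = 5.25 × 0.9128 ≈ 4.792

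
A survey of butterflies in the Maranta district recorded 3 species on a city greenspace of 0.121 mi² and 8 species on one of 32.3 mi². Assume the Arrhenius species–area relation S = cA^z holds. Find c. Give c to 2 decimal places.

z = ln(S₂/S₁) / ln(A₂/A₁) = ln(8/3) / ln(32.3/0.121) = 0.9808 / 5.5870 = 0.1756
c = S₁ / A₁^z = 3 / 0.121^0.1756 = 3 / 0.6902 = 4.347

4.35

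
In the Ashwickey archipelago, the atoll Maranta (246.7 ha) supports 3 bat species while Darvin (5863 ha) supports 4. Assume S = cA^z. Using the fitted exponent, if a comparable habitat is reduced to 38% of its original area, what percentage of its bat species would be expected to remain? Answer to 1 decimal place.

z = ln(4/3) / ln(5863/246.7) = 0.2877 / 3.1682 = 0.0908
S_new/S_old = (A_new/A_old)^z = 0.38^0.0908 = exp(0.0908 × -0.9676) = 0.9159

91.6%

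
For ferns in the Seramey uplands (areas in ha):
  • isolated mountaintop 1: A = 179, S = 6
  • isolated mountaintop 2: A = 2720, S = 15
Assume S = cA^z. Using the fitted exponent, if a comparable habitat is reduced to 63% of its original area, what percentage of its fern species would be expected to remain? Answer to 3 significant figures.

z = ln(15/6) / ln(2720/179) = 0.9163 / 2.7210 = 0.3367
S_new/S_old = (A_new/A_old)^z = 0.63^0.3367 = exp(0.3367 × -0.4620) = 0.8559

85.6%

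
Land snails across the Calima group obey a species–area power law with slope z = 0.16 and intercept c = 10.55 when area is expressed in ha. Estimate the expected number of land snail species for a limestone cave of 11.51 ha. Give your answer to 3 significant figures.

15.6

S = 10.55 × 11.51^0.16
ln S = ln 10.55 + 0.16 × ln 11.51 = 2.3561 + 0.16 × 2.4432 = 2.7470
S = e^2.7470 ≈ 15.6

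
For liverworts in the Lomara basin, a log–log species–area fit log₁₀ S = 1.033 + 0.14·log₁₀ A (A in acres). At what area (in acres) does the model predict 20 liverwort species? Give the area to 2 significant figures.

82 acres

20 = 10.79 × A^0.14  ⇒  A^0.14 = 20/10.79 = 1.854
ln A = ln(1.854) / 0.14 = 0.6172 / 0.14 = 4.4083
A = e^4.4083 ≈ 82.13 acres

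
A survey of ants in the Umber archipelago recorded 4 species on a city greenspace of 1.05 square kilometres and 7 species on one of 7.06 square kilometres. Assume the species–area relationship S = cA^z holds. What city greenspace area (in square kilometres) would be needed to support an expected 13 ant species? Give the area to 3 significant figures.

z = ln(7/4) / ln(7.06/1.05) = 0.5596 / 1.9057 = 0.2937
c = 4 / 1.05^0.2937 = 4 / 1.014 = 3.943
A = (13/3.943)^(1/0.2937) ⇒ ln A = ln(3.297)/0.2937 = 4.0625
A = e^4.0625 ≈ 58.12 square kilometres

58.1 square kilometres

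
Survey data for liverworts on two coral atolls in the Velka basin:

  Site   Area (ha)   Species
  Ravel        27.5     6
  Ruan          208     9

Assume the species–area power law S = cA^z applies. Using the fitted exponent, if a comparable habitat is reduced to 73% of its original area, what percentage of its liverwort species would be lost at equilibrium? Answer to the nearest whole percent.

z = ln(9/6) / ln(208/27.5) = 0.4055 / 2.0234 = 0.2004
S_new/S_old = (A_new/A_old)^z = 0.73^0.2004 = exp(0.2004 × -0.3147) = 0.9389
Fraction lost = 1 − 0.9389 = 0.06112

6%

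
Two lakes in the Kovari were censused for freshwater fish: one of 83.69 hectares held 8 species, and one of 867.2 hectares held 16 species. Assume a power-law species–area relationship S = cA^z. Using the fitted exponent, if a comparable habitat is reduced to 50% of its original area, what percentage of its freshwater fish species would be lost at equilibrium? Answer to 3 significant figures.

z = ln(16/8) / ln(867.2/83.69) = 0.6931 / 2.3382 = 0.2965
S_new/S_old = (A_new/A_old)^z = 0.5^0.2965 = exp(0.2965 × -0.6931) = 0.8143
Fraction lost = 1 − 0.8143 = 0.1857

18.6%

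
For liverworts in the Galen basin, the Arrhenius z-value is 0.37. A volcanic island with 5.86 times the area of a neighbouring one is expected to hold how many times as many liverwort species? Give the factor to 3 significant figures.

1.92

S₂/S₁ = (A₂/A₁)^z = 5.86^0.37
ln(S₂/S₁) = 0.37 × ln 5.86 = 0.37 × 1.7681 = 0.6542
S₂/S₁ = e^0.6542 ≈ 1.924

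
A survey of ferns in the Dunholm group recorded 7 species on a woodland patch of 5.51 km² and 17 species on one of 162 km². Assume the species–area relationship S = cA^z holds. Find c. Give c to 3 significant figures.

z = ln(S₂/S₁) / ln(A₂/A₁) = ln(17/7) / ln(162/5.51) = 0.8873 / 3.3810 = 0.2624
c = S₁ / A₁^z = 7 / 5.51^0.2624 = 7 / 1.565 = 4.473

4.47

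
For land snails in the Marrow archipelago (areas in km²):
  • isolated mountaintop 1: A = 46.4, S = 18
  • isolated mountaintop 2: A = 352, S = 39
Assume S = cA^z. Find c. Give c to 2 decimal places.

z = ln(S₂/S₁) / ln(A₂/A₁) = ln(39/18) / ln(352/46.4) = 0.7732 / 2.0263 = 0.3816
c = S₁ / A₁^z = 18 / 46.4^0.3816 = 18 / 4.324 = 4.163

4.16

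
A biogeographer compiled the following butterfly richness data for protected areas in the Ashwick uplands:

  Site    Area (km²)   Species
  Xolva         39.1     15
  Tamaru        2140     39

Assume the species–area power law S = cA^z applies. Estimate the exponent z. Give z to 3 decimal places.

0.239

Taking logs: ln S = ln c + z ln A, so z = (ln S₂ − ln S₁)/(ln A₂ − ln A₁).
z = ln(39/15) / ln(2140/39.1) = ln(2.6) / ln(54.73) = 0.9555 / 4.0024 = 0.2387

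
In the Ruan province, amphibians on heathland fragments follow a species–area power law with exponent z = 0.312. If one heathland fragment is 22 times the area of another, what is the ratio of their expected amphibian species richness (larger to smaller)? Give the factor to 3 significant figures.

2.62

S₂/S₁ = (A₂/A₁)^z = 22^0.312
ln(S₂/S₁) = 0.312 × ln 22 = 0.312 × 3.0910 = 0.9644
S₂/S₁ = e^0.9644 ≈ 2.623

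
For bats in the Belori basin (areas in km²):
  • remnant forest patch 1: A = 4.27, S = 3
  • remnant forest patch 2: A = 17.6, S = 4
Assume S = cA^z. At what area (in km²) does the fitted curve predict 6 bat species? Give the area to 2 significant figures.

130 km²

z = ln(4/3) / ln(17.6/4.27) = 0.2877 / 1.4163 = 0.2031
c = 3 / 4.27^0.2031 = 3 / 1.343 = 2.234
A = (6/2.234)^(1/0.2031) ⇒ ln A = ln(2.686)/0.2031 = 4.8640
A = e^4.8640 ≈ 129.5 km²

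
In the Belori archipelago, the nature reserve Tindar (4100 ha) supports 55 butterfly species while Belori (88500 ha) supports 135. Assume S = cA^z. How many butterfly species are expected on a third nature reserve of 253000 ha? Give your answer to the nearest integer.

184

z = ln(135/55) / ln(88500/4100) = 0.8979 / 3.0720 = 0.2923
c = 55 / 4100^0.2923 = 55 / 11.38 = 4.835
S₃ = 4.835 × 253000^0.2923 = 4.835 × 37.96 ≈ 183.5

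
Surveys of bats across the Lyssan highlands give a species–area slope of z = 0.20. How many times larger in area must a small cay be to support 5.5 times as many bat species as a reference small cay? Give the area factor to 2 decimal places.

(A₂/A₁)^0.2 = 5.5, so A₂/A₁ = 5.5^(1/0.2) = 5.5^5
ln(A₂/A₁) = ln 5.5 / 0.2 = 1.7047 / 0.2 = 8.5237
A₂/A₁ = e^8.5237 ≈ 5033

5032.84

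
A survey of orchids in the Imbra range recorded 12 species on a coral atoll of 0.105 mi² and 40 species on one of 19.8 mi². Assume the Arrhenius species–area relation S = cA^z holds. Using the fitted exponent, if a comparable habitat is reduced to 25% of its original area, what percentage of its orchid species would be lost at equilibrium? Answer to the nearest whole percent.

27%

z = ln(40/12) / ln(19.8/0.105) = 1.2040 / 5.2395 = 0.2298
S_new/S_old = (A_new/A_old)^z = 0.25^0.2298 = exp(0.2298 × -1.3863) = 0.7272
Fraction lost = 1 − 0.7272 = 0.2728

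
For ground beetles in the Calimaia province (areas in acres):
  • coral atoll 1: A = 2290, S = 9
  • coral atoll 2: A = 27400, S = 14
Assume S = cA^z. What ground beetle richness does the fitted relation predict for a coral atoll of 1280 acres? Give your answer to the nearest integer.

z = ln(14/9) / ln(27400/2290) = 0.4418 / 2.4820 = 0.1780
c = 9 / 2290^0.1780 = 9 / 3.964 = 2.271
S₃ = 2.271 × 1280^0.1780 = 2.271 × 3.574 ≈ 8.115

8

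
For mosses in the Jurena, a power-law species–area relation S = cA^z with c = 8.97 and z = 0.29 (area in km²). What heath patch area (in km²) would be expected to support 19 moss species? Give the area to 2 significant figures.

19 = 8.97 × A^0.29  ⇒  A^0.29 = 19/8.97 = 2.118
ln A = ln(2.118) / 0.29 = 0.7506 / 0.29 = 2.5881
A = e^2.5881 ≈ 13.3 km²

13 km²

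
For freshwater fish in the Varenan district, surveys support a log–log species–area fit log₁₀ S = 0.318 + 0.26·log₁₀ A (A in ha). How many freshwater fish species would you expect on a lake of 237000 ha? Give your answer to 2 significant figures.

S = 2.08 × 237000^0.26 = 2.08 × 24.97 ≈ 51.93

52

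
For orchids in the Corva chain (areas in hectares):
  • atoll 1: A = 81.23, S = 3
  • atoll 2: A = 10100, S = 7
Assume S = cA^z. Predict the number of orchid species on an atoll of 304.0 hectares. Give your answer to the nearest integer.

z = ln(7/3) / ln(10100/81.23) = 0.8473 / 4.8230 = 0.1757
c = 3 / 81.23^0.1757 = 3 / 2.165 = 1.386
S₃ = 1.386 × 304^0.1757 = 1.386 × 2.73 ≈ 3.783

4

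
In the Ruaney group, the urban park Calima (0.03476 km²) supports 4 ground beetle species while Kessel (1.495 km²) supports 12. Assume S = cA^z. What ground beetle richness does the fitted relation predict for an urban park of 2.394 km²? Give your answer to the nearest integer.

14

z = ln(12/4) / ln(1.495/0.03476) = 1.0986 / 3.7614 = 0.2921
c = 4 / 0.03476^0.2921 = 4 / 0.3749 = 10.67
S₃ = 10.67 × 2.394^0.2921 = 10.67 × 1.29 ≈ 13.77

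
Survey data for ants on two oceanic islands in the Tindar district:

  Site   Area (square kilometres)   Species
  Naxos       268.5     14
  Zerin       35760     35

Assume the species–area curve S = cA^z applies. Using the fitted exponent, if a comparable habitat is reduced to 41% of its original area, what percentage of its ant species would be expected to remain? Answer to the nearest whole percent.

85%

z = ln(35/14) / ln(35760/268.5) = 0.9163 / 4.8917 = 0.1873
S_new/S_old = (A_new/A_old)^z = 0.41^0.1873 = exp(0.1873 × -0.8916) = 0.8462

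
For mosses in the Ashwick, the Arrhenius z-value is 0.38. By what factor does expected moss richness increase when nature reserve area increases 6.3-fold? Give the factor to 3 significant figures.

S₂/S₁ = (A₂/A₁)^z = 6.3^0.38
ln(S₂/S₁) = 0.38 × ln 6.3 = 0.38 × 1.8405 = 0.6994
S₂/S₁ = e^0.6994 ≈ 2.013

2.01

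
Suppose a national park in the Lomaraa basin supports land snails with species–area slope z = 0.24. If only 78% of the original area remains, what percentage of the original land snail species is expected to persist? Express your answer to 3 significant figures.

S_new/S_old = (A_new/A_old)^z = 0.78^0.24
= exp(0.24 × ln 0.78) = exp(0.24 × -0.2485) = exp(-0.0596) ≈ 0.9421

94.2%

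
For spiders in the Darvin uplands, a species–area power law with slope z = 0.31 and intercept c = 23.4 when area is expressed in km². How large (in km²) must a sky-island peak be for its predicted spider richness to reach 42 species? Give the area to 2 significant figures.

6.6 km²

42 = 23.4 × A^0.31  ⇒  A^0.31 = 42/23.4 = 1.795
ln A = ln(1.795) / 0.31 = 0.5849 / 0.31 = 1.8869
A = e^1.8869 ≈ 6.599 km²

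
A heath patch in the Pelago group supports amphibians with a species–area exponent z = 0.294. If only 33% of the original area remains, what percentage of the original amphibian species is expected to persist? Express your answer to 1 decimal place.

72.2%

S_new/S_old = (A_new/A_old)^z = 0.33^0.294
= exp(0.294 × ln 0.33) = exp(0.294 × -1.1087) = exp(-0.3259) ≈ 0.7218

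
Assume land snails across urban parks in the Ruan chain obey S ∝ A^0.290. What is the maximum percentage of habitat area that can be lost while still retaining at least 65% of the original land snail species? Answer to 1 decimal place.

77.4%

Need (A_new/A_old)^0.29 = 0.65, so A_new/A_old = 0.65^(1/0.29) = 0.65^3.448
ln(A_new/A_old) = ln 0.65 / 0.29 = -0.4308 / 0.29 = -1.4855
A_new/A_old = e^-1.4855 ≈ 0.2264
Fraction that can be lost = 1 − 0.2264 = 0.7736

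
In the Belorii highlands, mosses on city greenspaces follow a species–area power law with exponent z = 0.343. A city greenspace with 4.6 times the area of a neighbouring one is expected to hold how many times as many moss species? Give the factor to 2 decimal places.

1.69

S₂/S₁ = (A₂/A₁)^z = 4.6^0.343
ln(S₂/S₁) = 0.343 × ln 4.6 = 0.343 × 1.5261 = 0.5234
S₂/S₁ = e^0.5234 ≈ 1.688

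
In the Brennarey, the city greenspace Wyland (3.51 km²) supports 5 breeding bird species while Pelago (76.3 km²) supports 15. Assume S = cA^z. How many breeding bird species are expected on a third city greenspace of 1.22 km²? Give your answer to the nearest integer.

z = ln(15/5) / ln(76.3/3.51) = 1.0986 / 3.0791 = 0.3568
c = 5 / 3.51^0.3568 = 5 / 1.565 = 3.195
S₃ = 3.195 × 1.22^0.3568 = 3.195 × 1.074 ≈ 3.429

3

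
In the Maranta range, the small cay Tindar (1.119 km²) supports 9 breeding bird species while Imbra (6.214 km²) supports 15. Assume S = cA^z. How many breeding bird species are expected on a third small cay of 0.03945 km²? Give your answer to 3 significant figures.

3.32

z = ln(15/9) / ln(6.214/1.119) = 0.5108 / 1.7144 = 0.2980
c = 9 / 1.119^0.2980 = 9 / 1.034 = 8.703
S₃ = 8.703 × 0.03945^0.2980 = 8.703 × 0.3817 ≈ 3.322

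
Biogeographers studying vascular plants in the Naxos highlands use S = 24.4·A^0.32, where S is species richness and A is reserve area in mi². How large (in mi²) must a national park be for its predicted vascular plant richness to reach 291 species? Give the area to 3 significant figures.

291 = 24.4 × A^0.32  ⇒  A^0.32 = 291/24.4 = 11.93
ln A = ln(11.93) / 0.32 = 2.4787 / 0.32 = 7.7461
A = e^7.7461 ≈ 2312 mi²

2310 mi²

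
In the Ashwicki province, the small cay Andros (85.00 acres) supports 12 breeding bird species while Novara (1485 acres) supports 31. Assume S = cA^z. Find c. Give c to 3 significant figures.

z = ln(S₂/S₁) / ln(A₂/A₁) = ln(31/12) / ln(1485/85) = 0.9491 / 2.8605 = 0.3318
c = S₁ / A₁^z = 12 / 85^0.3318 = 12 / 4.367 = 2.748

2.75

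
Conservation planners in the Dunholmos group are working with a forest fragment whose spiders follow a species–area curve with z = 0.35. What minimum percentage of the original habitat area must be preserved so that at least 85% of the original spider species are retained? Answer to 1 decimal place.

Need (A_new/A_old)^0.35 = 0.85, so A_new/A_old = 0.85^(1/0.35) = 0.85^2.857
ln(A_new/A_old) = ln 0.85 / 0.35 = -0.1625 / 0.35 = -0.4643
A_new/A_old = e^-0.4643 ≈ 0.6285

62.9%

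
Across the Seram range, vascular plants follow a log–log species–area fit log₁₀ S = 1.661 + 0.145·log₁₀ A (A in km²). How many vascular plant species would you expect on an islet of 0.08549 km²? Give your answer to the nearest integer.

S = 45.81 × 0.08549^0.145
ln S = ln 45.81 + 0.145 × ln 0.08549 = 3.8246 + 0.145 × -2.4594 = 3.4680
S = e^3.4680 ≈ 32.07

32 species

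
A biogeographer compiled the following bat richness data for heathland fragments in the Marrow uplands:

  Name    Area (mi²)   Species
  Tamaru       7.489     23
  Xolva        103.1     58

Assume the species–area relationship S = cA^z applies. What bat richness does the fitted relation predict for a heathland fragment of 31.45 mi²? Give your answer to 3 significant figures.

z = ln(58/23) / ln(103.1/7.489) = 0.9249 / 2.6223 = 0.3527
c = 23 / 7.489^0.3527 = 23 / 2.034 = 11.31
S₃ = 11.31 × 31.45^0.3527 = 11.31 × 3.375 ≈ 38.15

38.2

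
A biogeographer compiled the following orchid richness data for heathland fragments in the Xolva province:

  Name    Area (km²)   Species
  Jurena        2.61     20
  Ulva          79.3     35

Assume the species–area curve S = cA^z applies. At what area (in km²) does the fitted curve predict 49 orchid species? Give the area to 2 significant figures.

z = ln(35/20) / ln(79.3/2.61) = 0.5596 / 3.4139 = 0.1639
c = 20 / 2.61^0.1639 = 20 / 1.17 = 17.09
A = (49/17.09)^(1/0.1639) ⇒ ln A = ln(2.867)/0.1639 = 6.4259
A = e^6.4259 ≈ 617.6 km²

620 km²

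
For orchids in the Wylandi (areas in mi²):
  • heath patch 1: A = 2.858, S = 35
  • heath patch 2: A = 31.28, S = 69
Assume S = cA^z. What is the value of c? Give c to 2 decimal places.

z = ln(S₂/S₁) / ln(A₂/A₁) = ln(69/35) / ln(31.28/2.858) = 0.6788 / 2.3929 = 0.2837
c = S₁ / A₁^z = 35 / 2.858^0.2837 = 35 / 1.347 = 25.98

25.98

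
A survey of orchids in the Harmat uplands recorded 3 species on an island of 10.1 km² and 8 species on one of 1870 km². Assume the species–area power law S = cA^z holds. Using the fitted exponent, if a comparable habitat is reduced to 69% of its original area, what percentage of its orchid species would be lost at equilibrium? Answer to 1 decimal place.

z = ln(8/3) / ln(1870/10.1) = 0.9808 / 5.2212 = 0.1879
S_new/S_old = (A_new/A_old)^z = 0.69^0.1879 = exp(0.1879 × -0.3711) = 0.9327
Fraction lost = 1 − 0.9327 = 0.06733

6.7%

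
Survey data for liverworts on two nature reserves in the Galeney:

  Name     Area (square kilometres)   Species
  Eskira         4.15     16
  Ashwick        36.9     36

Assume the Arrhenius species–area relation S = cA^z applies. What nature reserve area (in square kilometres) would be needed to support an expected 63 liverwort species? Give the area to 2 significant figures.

170 square kilometres

z = ln(36/16) / ln(36.9/4.15) = 0.8109 / 2.1851 = 0.3711
c = 16 / 4.15^0.3711 = 16 / 1.696 = 9.435
A = (63/9.435)^(1/0.3711) ⇒ ln A = ln(6.677)/0.3711 = 5.1161
A = e^5.1161 ≈ 166.7 square kilometres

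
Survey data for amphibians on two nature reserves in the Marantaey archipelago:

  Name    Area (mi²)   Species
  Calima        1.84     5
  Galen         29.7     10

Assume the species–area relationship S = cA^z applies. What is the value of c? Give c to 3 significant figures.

4.30

z = ln(S₂/S₁) / ln(A₂/A₁) = ln(10/5) / ln(29.7/1.84) = 0.6931 / 2.7814 = 0.2492
c = S₁ / A₁^z = 5 / 1.84^0.2492 = 5 / 1.164 = 4.295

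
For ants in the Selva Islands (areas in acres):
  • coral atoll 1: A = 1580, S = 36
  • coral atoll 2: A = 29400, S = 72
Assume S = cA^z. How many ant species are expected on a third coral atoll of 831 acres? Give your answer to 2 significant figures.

31

z = ln(72/36) / ln(29400/1580) = 0.6931 / 2.9236 = 0.2371
c = 36 / 1580^0.2371 = 36 / 5.733 = 6.28
S₃ = 6.28 × 831^0.2371 = 6.28 × 4.923 ≈ 30.91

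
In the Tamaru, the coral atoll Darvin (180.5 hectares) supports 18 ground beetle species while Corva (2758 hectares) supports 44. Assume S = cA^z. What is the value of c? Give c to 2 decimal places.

3.28

z = ln(S₂/S₁) / ln(A₂/A₁) = ln(44/18) / ln(2758/180.5) = 0.8938 / 2.7265 = 0.3278
c = S₁ / A₁^z = 18 / 180.5^0.3278 = 18 / 5.492 = 3.278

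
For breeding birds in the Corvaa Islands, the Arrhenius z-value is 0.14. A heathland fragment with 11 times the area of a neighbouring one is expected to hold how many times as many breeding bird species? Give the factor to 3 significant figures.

1.40

S₂/S₁ = (A₂/A₁)^z = 11^0.14
ln(S₂/S₁) = 0.14 × ln 11 = 0.14 × 2.3979 = 0.3357
S₂/S₁ = e^0.3357 ≈ 1.399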